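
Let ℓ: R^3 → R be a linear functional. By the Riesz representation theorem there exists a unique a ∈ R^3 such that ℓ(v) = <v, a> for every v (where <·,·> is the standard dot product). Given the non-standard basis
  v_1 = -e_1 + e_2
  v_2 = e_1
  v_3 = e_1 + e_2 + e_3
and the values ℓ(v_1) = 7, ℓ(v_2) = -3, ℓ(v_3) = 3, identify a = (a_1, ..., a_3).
a = (-3, 4, 2)

Write a = (a_1, ..., a_3) in the standard basis. For each basis vector v_i, ℓ(v_i) = <v_i, a> is a linear equation in the a_j's. Collect the n equations into a matrix system V a = ℓ, where row i of V is v_i (expressed in the standard basis). Since V is invertible (lower-triangular with 1s on the diagonal, up to permutation), solve by back-substitution:
  V =
[[-1, 1, 0],
 [1, 0, 0],
 [1, 1, 1]]
  V a = (7, -3, 3)
Solving gives a = (-3, 4, 2).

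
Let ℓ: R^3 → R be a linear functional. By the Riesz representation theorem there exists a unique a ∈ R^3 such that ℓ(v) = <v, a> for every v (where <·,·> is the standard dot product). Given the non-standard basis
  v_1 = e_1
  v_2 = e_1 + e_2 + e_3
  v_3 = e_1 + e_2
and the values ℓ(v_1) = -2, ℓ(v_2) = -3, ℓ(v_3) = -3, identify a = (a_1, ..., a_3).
a = (-2, -1, 0)

Write a = (a_1, ..., a_3) in the standard basis. For each basis vector v_i, ℓ(v_i) = <v_i, a> is a linear equation in the a_j's. Collect the n equations into a matrix system V a = ℓ, where row i of V is v_i (expressed in the standard basis). Since V is invertible (lower-triangular with 1s on the diagonal, up to permutation), solve by back-substitution:
  V =
[[1, 0, 0],
 [1, 1, 1],
 [1, 1, 0]]
  V a = (-2, -3, -3)
Solving gives a = (-2, -1, 0).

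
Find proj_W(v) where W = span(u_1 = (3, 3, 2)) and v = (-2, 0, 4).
proj_W(v) = (3/11, 3/11, 2/11)

Set up U = [u_1 | ... | u_1] ∈ R^(3×1). The projector onto W = col(U) is P = U (U^T U)^(-1) U^T.
Compute U^T U =
  [22],
and U^T v = (2).
Solve U^T U · c = U^T v for the coefficients: c = (1/11). The projection is proj_W(v) = U c.
Check: (v - proj_W(v)) · u_1 = 0  (should be 0).
Result: proj_W(v) = (3/11, 3/11, 2/11).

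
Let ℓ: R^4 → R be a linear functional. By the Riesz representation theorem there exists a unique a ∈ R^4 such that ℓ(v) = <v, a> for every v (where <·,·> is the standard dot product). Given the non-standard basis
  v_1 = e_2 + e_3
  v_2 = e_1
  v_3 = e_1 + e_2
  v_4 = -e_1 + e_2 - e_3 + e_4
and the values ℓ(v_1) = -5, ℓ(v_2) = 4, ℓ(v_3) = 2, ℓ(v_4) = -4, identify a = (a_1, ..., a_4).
a = (4, -2, -3, -1)

Write a = (a_1, ..., a_4) in the standard basis. For each basis vector v_i, ℓ(v_i) = <v_i, a> is a linear equation in the a_j's. Collect the n equations into a matrix system V a = ℓ, where row i of V is v_i (expressed in the standard basis). Since V is invertible (lower-triangular with 1s on the diagonal, up to permutation), solve by back-substitution:
  V =
[[0, 1, 1, 0],
 [1, 0, 0, 0],
 [1, 1, 0, 0],
 [-1, 1, -1, 1]]
  V a = (-5, 4, 2, -4)
Solving gives a = (4, -2, -3, -1).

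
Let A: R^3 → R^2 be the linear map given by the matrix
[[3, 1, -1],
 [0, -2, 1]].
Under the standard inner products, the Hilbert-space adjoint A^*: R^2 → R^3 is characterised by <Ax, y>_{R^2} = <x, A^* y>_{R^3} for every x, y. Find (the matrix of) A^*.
A^* = A^T =
[[3, 0],
 [1, -2],
 [-1, 1]]

For real matrices with standard dot products, the defining identity <Ax, y> = <x, A^* y> gives (Ax)^T y = x^T (A^*) y, i.e. x^T A^T y = x^T (A^*) y. Since this holds for all x, y, we must have A^* = A^T. Therefore
A^* =
[[3, 0],
 [1, -2],
 [-1, 1]].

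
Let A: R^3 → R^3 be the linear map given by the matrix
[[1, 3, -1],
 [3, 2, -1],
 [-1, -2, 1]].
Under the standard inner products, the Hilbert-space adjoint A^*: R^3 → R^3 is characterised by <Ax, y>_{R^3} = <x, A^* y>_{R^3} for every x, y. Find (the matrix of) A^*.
A^* = A^T =
[[1, 3, -1],
 [3, 2, -2],
 [-1, -1, 1]]

For real matrices with standard dot products, the defining identity <Ax, y> = <x, A^* y> gives (Ax)^T y = x^T (A^*) y, i.e. x^T A^T y = x^T (A^*) y. Since this holds for all x, y, we must have A^* = A^T. Therefore
A^* =
[[1, 3, -1],
 [3, 2, -2],
 [-1, -1, 1]].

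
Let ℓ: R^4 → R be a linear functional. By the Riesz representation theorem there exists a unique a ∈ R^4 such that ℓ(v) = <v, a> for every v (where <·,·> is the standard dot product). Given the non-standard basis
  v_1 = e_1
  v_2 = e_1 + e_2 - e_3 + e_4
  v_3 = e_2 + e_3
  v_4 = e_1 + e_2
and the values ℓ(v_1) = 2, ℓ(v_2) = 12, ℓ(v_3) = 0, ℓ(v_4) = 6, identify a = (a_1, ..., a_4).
a = (2, 4, -4, 2)

Write a = (a_1, ..., a_4) in the standard basis. For each basis vector v_i, ℓ(v_i) = <v_i, a> is a linear equation in the a_j's. Collect the n equations into a matrix system V a = ℓ, where row i of V is v_i (expressed in the standard basis). Since V is invertible (lower-triangular with 1s on the diagonal, up to permutation), solve by back-substitution:
  V =
[[1, 0, 0, 0],
 [1, 1, -1, 1],
 [0, 1, 1, 0],
 [1, 1, 0, 0]]
  V a = (2, 12, 0, 6)
Solving gives a = (2, 4, -4, 2).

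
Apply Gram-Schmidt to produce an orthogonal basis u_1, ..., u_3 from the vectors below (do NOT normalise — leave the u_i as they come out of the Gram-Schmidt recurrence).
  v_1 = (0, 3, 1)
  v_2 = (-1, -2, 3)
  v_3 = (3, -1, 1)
Orthogonal basis:
  u_1 = (0, 3, 1)
  u_2 = (-1, -11/10, 33/10)
  u_3 = (407/131, -37/131, 111/131)

Apply the Gram-Schmidt recurrence
  u_1 = v_1
  u_i = v_i − Σ_{j<i} ((v_i · u_j) / (u_j · u_j)) · u_j.

Step by step this gives:
  u_1 = (0, 3, 1)
  u_2 = (-1, -11/10, 33/10)
  u_3 = (407/131, -37/131, 111/131)

Orthogonality check:
  u_2 · u_1 = 0 (should be 0)
  u_3 · u_1 = 0 (should be 0)
  u_3 · u_2 = 0 (should be 0)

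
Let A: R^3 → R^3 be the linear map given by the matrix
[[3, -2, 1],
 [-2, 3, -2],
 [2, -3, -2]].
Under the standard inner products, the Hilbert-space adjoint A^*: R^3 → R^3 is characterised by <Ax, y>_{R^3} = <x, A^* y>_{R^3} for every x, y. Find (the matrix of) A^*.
A^* = A^T =
[[3, -2, 2],
 [-2, 3, -3],
 [1, -2, -2]]

For real matrices with standard dot products, the defining identity <Ax, y> = <x, A^* y> gives (Ax)^T y = x^T (A^*) y, i.e. x^T A^T y = x^T (A^*) y. Since this holds for all x, y, we must have A^* = A^T. Therefore
A^* =
[[3, -2, 2],
 [-2, 3, -3],
 [1, -2, -2]].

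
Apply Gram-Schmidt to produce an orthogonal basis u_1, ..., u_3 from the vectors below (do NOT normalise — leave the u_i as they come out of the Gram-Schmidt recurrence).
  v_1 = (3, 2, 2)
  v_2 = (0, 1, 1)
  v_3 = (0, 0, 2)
Orthogonal basis:
  u_1 = (3, 2, 2)
  u_2 = (-12/17, 9/17, 9/17)
  u_3 = (0, -1, 1)

Apply the Gram-Schmidt recurrence
  u_1 = v_1
  u_i = v_i − Σ_{j<i} ((v_i · u_j) / (u_j · u_j)) · u_j.

Step by step this gives:
  u_1 = (3, 2, 2)
  u_2 = (-12/17, 9/17, 9/17)
  u_3 = (0, -1, 1)

Orthogonality check:
  u_2 · u_1 = 0 (should be 0)
  u_3 · u_1 = 0 (should be 0)
  u_3 · u_2 = 0 (should be 0)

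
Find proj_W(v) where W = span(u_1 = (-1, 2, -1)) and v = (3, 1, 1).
proj_W(v) = (1/3, -2/3, 1/3)

Set up U = [u_1 | ... | u_1] ∈ R^(3×1). The projector onto W = col(U) is P = U (U^T U)^(-1) U^T.
Compute U^T U =
  [6],
and U^T v = (-2).
Solve U^T U · c = U^T v for the coefficients: c = (-1/3). The projection is proj_W(v) = U c.
Check: (v - proj_W(v)) · u_1 = 0  (should be 0).
Result: proj_W(v) = (1/3, -2/3, 1/3).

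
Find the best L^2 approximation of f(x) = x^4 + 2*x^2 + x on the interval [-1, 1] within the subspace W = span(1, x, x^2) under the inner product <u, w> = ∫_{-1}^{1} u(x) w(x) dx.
g(x) = 20*x^2/7 + x - 3/35

The best approximation g ∈ W is the orthogonal projection of f onto W. Writing g = a_0 + a_1 x + a_2 x^2, the coefficients solve the normal equations G · a = b where
  G_{ij} = <φ_i, φ_j> and b_i = <f, φ_i>, with φ_0 = 1, φ_1 = x, φ_2 = x^2.
G =
  [2, 0, 2/3]
  [0, 2/3, 0]
  [2/3, 0, 2/5],
b = (26/15, 2/3, 38/35).
Solving gives a_0 = -3/35, a_1 = 1, a_2 = 20/7, so
  g(x) = 20*x^2/7 + x - 3/35.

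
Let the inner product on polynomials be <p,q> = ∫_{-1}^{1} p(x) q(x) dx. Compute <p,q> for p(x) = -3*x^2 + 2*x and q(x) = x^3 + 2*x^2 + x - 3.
<p,q> = 86/15

Expand the product: p(x)·q(x) = -3*x^5 - 4*x^4 + x^3 + 11*x^2 - 6*x.
∫_{-1}^{1} of each monomial x^k gives [2/(k+1) if k even, 0 if k odd]. Integrating term-by-term (or equivalently evaluating the antiderivative F(x) = -x^6/2 - 4*x^5/5 + x^4/4 + 11*x^3/3 - 3*x^2 at the endpoints):
  F(1) − F(−1) = -23/60 − (-367/60) = 86/15.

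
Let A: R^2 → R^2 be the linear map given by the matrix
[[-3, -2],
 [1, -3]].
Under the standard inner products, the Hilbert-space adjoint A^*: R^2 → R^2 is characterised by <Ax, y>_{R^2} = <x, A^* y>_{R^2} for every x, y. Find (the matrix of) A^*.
A^* = A^T =
[[-3, 1],
 [-2, -3]]

For real matrices with standard dot products, the defining identity <Ax, y> = <x, A^* y> gives (Ax)^T y = x^T (A^*) y, i.e. x^T A^T y = x^T (A^*) y. Since this holds for all x, y, we must have A^* = A^T. Therefore
A^* =
[[-3, 1],
 [-2, -3]].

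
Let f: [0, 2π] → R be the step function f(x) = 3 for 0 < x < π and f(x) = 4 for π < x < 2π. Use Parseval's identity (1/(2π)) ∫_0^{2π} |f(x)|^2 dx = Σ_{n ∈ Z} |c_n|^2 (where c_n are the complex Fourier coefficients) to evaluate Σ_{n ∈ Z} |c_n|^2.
Σ |c_n|^2 = 25/2

Parseval equates the L^2 energy of f (normalised by 1/(2π)) with the ℓ^2 sum of its Fourier coefficients: (1/(2π)) ∫_0^{2π} |f|^2 = Σ |c_n|^2.
Compute the left side: (1/(2π)) [∫_0^π 3^2 dx + ∫_π^{2π} 4^2 dx] = (1/(2π)) · (9π + 16π) = (9 + 16)/2 = 25/2.
So Σ_{n ∈ Z} |c_n|^2 = 25/2.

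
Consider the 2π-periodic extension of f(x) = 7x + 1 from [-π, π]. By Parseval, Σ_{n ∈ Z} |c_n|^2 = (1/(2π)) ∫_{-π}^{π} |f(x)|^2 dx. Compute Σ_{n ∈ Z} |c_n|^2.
Σ |c_n|^2 = 49π^2/3 + 1

Expand and integrate term by term over [-π, π]:
  ∫ (7x)^2 dx = 49·(2π^3/3); ∫ 2·7·(1)·x dx = 0 (odd integrand); ∫ 1^2 dx = 1·2π.
So (1/(2π)) ∫_{-π}^{π} (7x + 1)^2 dx = 49π^2/3 + 1 = 49π^2/3 + 1.
Parseval ⇒ Σ |c_n|^2 = 49π^2/3 + 1.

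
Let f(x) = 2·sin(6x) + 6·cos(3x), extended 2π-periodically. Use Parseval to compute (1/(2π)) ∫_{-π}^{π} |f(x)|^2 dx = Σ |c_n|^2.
Σ |c_n|^2 = 20

Expand |f|^2 and use orthogonality of {sin(nx), cos(mx)} on [-π, π]:
  ∫_{-π}^{π} sin(nx)^2 dx = π, ∫ cos(mx)^2 dx = π, and cross terms integrate to 0.
So ∫_{-π}^{π} f(x)^2 dx = 2^2 · π + 6^2 · π = (4 + 36)π.
Divide by 2π: (4 + 36)/2 = 20.
By Parseval, this equals Σ |c_n|^2.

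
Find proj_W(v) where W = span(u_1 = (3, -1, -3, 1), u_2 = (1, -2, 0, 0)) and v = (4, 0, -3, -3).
proj_W(v) = (8/3, -2/3, -14/5, 14/15)

Set up U = [u_1 | ... | u_2] ∈ R^(4×2). The projector onto W = col(U) is P = U (U^T U)^(-1) U^T.
Compute U^T U =
  [20, 5]
  [5, 5],
and U^T v = (18, 4).
Solve U^T U · c = U^T v for the coefficients: c = (14/15, -2/15). The projection is proj_W(v) = U c.
Check: (v - proj_W(v)) · u_1 = 0  (should be 0).
Check: (v - proj_W(v)) · u_2 = 0  (should be 0).
Result: proj_W(v) = (8/3, -2/3, -14/5, 14/15).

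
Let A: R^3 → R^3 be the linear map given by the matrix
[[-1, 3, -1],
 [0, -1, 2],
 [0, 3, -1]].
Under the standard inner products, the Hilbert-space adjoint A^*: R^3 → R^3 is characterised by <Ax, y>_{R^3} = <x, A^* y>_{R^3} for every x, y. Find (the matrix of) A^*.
A^* = A^T =
[[-1, 0, 0],
 [3, -1, 3],
 [-1, 2, -1]]

For real matrices with standard dot products, the defining identity <Ax, y> = <x, A^* y> gives (Ax)^T y = x^T (A^*) y, i.e. x^T A^T y = x^T (A^*) y. Since this holds for all x, y, we must have A^* = A^T. Therefore
A^* =
[[-1, 0, 0],
 [3, -1, 3],
 [-1, 2, -1]].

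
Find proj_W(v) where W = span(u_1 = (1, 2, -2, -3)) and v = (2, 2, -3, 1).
proj_W(v) = (1/2, 1, -1, -3/2)

Set up U = [u_1 | ... | u_1] ∈ R^(4×1). The projector onto W = col(U) is P = U (U^T U)^(-1) U^T.
Compute U^T U =
  [18],
and U^T v = (9).
Solve U^T U · c = U^T v for the coefficients: c = (1/2). The projection is proj_W(v) = U c.
Check: (v - proj_W(v)) · u_1 = 0  (should be 0).
Result: proj_W(v) = (1/2, 1, -1, -3/2).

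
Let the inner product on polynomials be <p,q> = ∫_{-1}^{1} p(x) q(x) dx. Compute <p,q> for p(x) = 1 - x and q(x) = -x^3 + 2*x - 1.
<p,q> = -44/15

Expand the product: p(x)·q(x) = x^4 - x^3 - 2*x^2 + 3*x - 1.
∫_{-1}^{1} of each monomial x^k gives [2/(k+1) if k even, 0 if k odd]. Integrating term-by-term (or equivalently evaluating the antiderivative F(x) = x^5/5 - x^4/4 - 2*x^3/3 + 3*x^2/2 - x at the endpoints):
  F(1) − F(−1) = -13/60 − (163/60) = -44/15.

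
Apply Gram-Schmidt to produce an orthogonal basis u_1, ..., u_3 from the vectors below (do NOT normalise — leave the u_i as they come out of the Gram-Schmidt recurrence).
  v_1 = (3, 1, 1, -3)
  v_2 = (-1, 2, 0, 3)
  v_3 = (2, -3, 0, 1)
Orthogonal basis:
  u_1 = (3, 1, 1, -3)
  u_2 = (1/2, 5/2, 1/2, 3/2)
  u_3 = (41/18, -29/18, 5/18, 11/6)

Apply the Gram-Schmidt recurrence
  u_1 = v_1
  u_i = v_i − Σ_{j<i} ((v_i · u_j) / (u_j · u_j)) · u_j.

Step by step this gives:
  u_1 = (3, 1, 1, -3)
  u_2 = (1/2, 5/2, 1/2, 3/2)
  u_3 = (41/18, -29/18, 5/18, 11/6)

Orthogonality check:
  u_2 · u_1 = 0 (should be 0)
  u_3 · u_1 = 0 (should be 0)
  u_3 · u_2 = 0 (should be 0)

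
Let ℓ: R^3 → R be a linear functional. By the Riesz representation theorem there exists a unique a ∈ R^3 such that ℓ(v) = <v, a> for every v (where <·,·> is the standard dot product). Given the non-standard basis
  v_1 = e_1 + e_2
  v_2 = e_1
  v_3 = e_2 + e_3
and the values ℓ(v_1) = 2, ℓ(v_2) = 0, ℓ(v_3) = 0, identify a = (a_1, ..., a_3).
a = (0, 2, -2)

Write a = (a_1, ..., a_3) in the standard basis. For each basis vector v_i, ℓ(v_i) = <v_i, a> is a linear equation in the a_j's. Collect the n equations into a matrix system V a = ℓ, where row i of V is v_i (expressed in the standard basis). Since V is invertible (lower-triangular with 1s on the diagonal, up to permutation), solve by back-substitution:
  V =
[[1, 1, 0],
 [1, 0, 0],
 [0, 1, 1]]
  V a = (2, 0, 0)
Solving gives a = (0, 2, -2).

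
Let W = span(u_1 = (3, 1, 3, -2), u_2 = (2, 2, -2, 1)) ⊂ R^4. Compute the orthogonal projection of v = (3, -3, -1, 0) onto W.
proj_W(v) = (209/299, 131/299, 25/299, -32/299)

Set up U = [u_1 | ... | u_2] ∈ R^(4×2). The projector onto W = col(U) is P = U (U^T U)^(-1) U^T.
Compute U^T U =
  [23, 0]
  [0, 13],
and U^T v = (3, 2).
Solve U^T U · c = U^T v for the coefficients: c = (3/23, 2/13). The projection is proj_W(v) = U c.
Check: (v - proj_W(v)) · u_1 = 0  (should be 0).
Check: (v - proj_W(v)) · u_2 = 0  (should be 0).
Result: proj_W(v) = (209/299, 131/299, 25/299, -32/299).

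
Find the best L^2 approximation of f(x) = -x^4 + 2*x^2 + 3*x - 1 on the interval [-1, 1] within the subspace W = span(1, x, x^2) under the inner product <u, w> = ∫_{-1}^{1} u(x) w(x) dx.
g(x) = 8*x^2/7 + 3*x - 32/35

The best approximation g ∈ W is the orthogonal projection of f onto W. Writing g = a_0 + a_1 x + a_2 x^2, the coefficients solve the normal equations G · a = b where
  G_{ij} = <φ_i, φ_j> and b_i = <f, φ_i>, with φ_0 = 1, φ_1 = x, φ_2 = x^2.
G =
  [2, 0, 2/3]
  [0, 2/3, 0]
  [2/3, 0, 2/5],
b = (-16/15, 2, -16/105).
Solving gives a_0 = -32/35, a_1 = 3, a_2 = 8/7, so
  g(x) = 8*x^2/7 + 3*x - 32/35.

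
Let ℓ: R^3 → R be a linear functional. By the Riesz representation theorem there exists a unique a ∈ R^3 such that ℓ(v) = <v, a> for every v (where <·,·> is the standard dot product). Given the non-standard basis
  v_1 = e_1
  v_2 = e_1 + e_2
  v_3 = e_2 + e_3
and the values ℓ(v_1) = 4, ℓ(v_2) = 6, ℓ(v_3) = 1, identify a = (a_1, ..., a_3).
a = (4, 2, -1)

Write a = (a_1, ..., a_3) in the standard basis. For each basis vector v_i, ℓ(v_i) = <v_i, a> is a linear equation in the a_j's. Collect the n equations into a matrix system V a = ℓ, where row i of V is v_i (expressed in the standard basis). Since V is invertible (lower-triangular with 1s on the diagonal, up to permutation), solve by back-substitution:
  V =
[[1, 0, 0],
 [1, 1, 0],
 [0, 1, 1]]
  V a = (4, 6, 1)
Solving gives a = (4, 2, -1).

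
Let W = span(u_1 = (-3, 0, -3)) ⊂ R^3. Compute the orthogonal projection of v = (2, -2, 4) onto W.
proj_W(v) = (3, 0, 3)

Set up U = [u_1 | ... | u_1] ∈ R^(3×1). The projector onto W = col(U) is P = U (U^T U)^(-1) U^T.
Compute U^T U =
  [18],
and U^T v = (-18).
Solve U^T U · c = U^T v for the coefficients: c = (-1). The projection is proj_W(v) = U c.
Check: (v - proj_W(v)) · u_1 = 0  (should be 0).
Result: proj_W(v) = (3, 0, 3).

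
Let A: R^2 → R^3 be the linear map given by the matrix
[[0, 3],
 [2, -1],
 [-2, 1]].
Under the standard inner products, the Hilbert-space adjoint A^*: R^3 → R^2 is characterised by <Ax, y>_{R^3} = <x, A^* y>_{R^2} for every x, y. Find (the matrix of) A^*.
A^* = A^T =
[[0, 2, -2],
 [3, -1, 1]]

For real matrices with standard dot products, the defining identity <Ax, y> = <x, A^* y> gives (Ax)^T y = x^T (A^*) y, i.e. x^T A^T y = x^T (A^*) y. Since this holds for all x, y, we must have A^* = A^T. Therefore
A^* =
[[0, 2, -2],
 [3, -1, 1]].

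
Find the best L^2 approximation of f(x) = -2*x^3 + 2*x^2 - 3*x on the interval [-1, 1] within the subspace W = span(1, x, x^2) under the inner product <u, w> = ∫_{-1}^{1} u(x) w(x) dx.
g(x) = 2*x^2 - 21*x/5

The best approximation g ∈ W is the orthogonal projection of f onto W. Writing g = a_0 + a_1 x + a_2 x^2, the coefficients solve the normal equations G · a = b where
  G_{ij} = <φ_i, φ_j> and b_i = <f, φ_i>, with φ_0 = 1, φ_1 = x, φ_2 = x^2.
G =
  [2, 0, 2/3]
  [0, 2/3, 0]
  [2/3, 0, 2/5],
b = (4/3, -14/5, 4/5).
Solving gives a_0 = 0, a_1 = -21/5, a_2 = 2, so
  g(x) = 2*x^2 - 21*x/5.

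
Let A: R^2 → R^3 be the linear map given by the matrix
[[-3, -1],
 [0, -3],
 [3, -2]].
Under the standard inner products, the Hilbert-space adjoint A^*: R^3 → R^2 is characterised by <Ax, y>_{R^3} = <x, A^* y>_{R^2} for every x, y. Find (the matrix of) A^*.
A^* = A^T =
[[-3, 0, 3],
 [-1, -3, -2]]

For real matrices with standard dot products, the defining identity <Ax, y> = <x, A^* y> gives (Ax)^T y = x^T (A^*) y, i.e. x^T A^T y = x^T (A^*) y. Since this holds for all x, y, we must have A^* = A^T. Therefore
A^* =
[[-3, 0, 3],
 [-1, -3, -2]].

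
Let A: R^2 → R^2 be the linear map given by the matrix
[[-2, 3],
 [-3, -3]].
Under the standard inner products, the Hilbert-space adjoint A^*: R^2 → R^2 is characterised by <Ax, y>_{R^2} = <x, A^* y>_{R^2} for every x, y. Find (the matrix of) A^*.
A^* = A^T =
[[-2, -3],
 [3, -3]]

For real matrices with standard dot products, the defining identity <Ax, y> = <x, A^* y> gives (Ax)^T y = x^T (A^*) y, i.e. x^T A^T y = x^T (A^*) y. Since this holds for all x, y, we must have A^* = A^T. Therefore
A^* =
[[-2, -3],
 [3, -3]].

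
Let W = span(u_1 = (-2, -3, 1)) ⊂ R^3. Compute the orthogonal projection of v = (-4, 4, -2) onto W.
proj_W(v) = (6/7, 9/7, -3/7)

Set up U = [u_1 | ... | u_1] ∈ R^(3×1). The projector onto W = col(U) is P = U (U^T U)^(-1) U^T.
Compute U^T U =
  [14],
and U^T v = (-6).
Solve U^T U · c = U^T v for the coefficients: c = (-3/7). The projection is proj_W(v) = U c.
Check: (v - proj_W(v)) · u_1 = 0  (should be 0).
Result: proj_W(v) = (6/7, 9/7, -3/7).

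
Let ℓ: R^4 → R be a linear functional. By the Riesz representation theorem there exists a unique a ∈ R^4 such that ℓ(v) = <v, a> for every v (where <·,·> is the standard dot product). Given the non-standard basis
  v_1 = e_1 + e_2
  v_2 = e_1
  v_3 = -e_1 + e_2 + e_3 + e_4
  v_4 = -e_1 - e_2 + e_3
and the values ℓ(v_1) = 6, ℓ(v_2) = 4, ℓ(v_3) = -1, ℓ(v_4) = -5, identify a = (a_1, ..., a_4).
a = (4, 2, 1, 0)

Write a = (a_1, ..., a_4) in the standard basis. For each basis vector v_i, ℓ(v_i) = <v_i, a> is a linear equation in the a_j's. Collect the n equations into a matrix system V a = ℓ, where row i of V is v_i (expressed in the standard basis). Since V is invertible (lower-triangular with 1s on the diagonal, up to permutation), solve by back-substitution:
  V =
[[1, 1, 0, 0],
 [1, 0, 0, 0],
 [-1, 1, 1, 1],
 [-1, -1, 1, 0]]
  V a = (6, 4, -1, -5)
Solving gives a = (4, 2, 1, 0).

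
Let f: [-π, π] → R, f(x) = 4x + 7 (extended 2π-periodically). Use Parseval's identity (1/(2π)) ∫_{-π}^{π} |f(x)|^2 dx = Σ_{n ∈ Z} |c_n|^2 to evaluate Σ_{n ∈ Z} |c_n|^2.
Σ |c_n|^2 = 16π^2/3 + 49

Expand and integrate term by term over [-π, π]:
  ∫ (4x)^2 dx = 16·(2π^3/3); ∫ 2·4·(7)·x dx = 0 (odd integrand); ∫ 7^2 dx = 49·2π.
So (1/(2π)) ∫_{-π}^{π} (4x + 7)^2 dx = 16π^2/3 + 49 = 16π^2/3 + 49.
Parseval ⇒ Σ |c_n|^2 = 16π^2/3 + 49.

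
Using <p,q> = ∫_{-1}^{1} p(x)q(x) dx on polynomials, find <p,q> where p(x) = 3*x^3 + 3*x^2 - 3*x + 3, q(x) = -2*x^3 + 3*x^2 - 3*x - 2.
<p,q> = -116/35

Expand the product: p(x)·q(x) = -6*x^6 + 3*x^5 + 6*x^4 - 30*x^3 + 12*x^2 - 3*x - 6.
∫_{-1}^{1} of each monomial x^k gives [2/(k+1) if k even, 0 if k odd]. Integrating term-by-term (or equivalently evaluating the antiderivative F(x) = -6*x^7/7 + x^6/2 + 6*x^5/5 - 15*x^4/2 + 4*x^3 - 3*x^2/2 - 6*x at the endpoints):
  F(1) − F(−1) = -711/70 − (-479/70) = -116/35.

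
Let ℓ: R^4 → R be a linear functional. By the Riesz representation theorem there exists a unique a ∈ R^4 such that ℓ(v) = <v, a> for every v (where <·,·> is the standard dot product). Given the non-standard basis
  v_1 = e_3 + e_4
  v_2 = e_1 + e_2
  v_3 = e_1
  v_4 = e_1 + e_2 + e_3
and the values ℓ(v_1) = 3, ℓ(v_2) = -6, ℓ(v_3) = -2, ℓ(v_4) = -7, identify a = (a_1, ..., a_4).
a = (-2, -4, -1, 4)

Write a = (a_1, ..., a_4) in the standard basis. For each basis vector v_i, ℓ(v_i) = <v_i, a> is a linear equation in the a_j's. Collect the n equations into a matrix system V a = ℓ, where row i of V is v_i (expressed in the standard basis). Since V is invertible (lower-triangular with 1s on the diagonal, up to permutation), solve by back-substitution:
  V =
[[0, 0, 1, 1],
 [1, 1, 0, 0],
 [1, 0, 0, 0],
 [1, 1, 1, 0]]
  V a = (3, -6, -2, -7)
Solving gives a = (-2, -4, -1, 4).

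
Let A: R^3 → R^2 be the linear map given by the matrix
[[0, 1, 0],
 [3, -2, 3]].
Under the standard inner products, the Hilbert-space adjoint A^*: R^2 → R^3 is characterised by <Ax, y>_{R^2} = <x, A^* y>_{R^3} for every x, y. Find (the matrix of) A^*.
A^* = A^T =
[[0, 3],
 [1, -2],
 [0, 3]]

For real matrices with standard dot products, the defining identity <Ax, y> = <x, A^* y> gives (Ax)^T y = x^T (A^*) y, i.e. x^T A^T y = x^T (A^*) y. Since this holds for all x, y, we must have A^* = A^T. Therefore
A^* =
[[0, 3],
 [1, -2],
 [0, 3]].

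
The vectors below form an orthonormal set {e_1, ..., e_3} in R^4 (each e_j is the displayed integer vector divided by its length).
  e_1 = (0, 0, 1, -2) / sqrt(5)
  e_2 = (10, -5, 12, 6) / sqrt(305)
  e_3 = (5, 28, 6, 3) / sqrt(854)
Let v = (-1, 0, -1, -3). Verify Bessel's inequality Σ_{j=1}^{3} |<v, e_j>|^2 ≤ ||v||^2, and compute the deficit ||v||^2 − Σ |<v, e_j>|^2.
Σ |<v, e_j>|^2 = 75/7; ||v||^2 = 11; deficit = 2/7

Write each e_j = u_j / sqrt(<u_j, u_j>) where u_j is the displayed integer vector. Then <v, e_j> = <v, u_j> / sqrt(<u_j, u_j>), so |<v, e_j>|^2 = <v, u_j>^2 / <u_j, u_j>.
Coefficients: <v, e_1> = 5/sqrt(5), <v, e_2> = -40/sqrt(305), <v, e_3> = -20/sqrt(854).
Square and sum: Σ |<v, e_j>|^2 = 75/7.
Compute ||v||^2 = v·v = 11.
Deficit = 11 − 75/7 = 2/7 ≥ 0, confirming Bessel's inequality. (The deficit equals ||v − Σ <v,e_j> e_j||^2, the squared distance from v to span{e_j}.)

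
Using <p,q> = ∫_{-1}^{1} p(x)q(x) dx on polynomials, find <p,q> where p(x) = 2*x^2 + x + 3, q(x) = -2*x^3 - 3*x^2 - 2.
<p,q> = -358/15

Expand the product: p(x)·q(x) = -4*x^5 - 8*x^4 - 9*x^3 - 13*x^2 - 2*x - 6.
∫_{-1}^{1} of each monomial x^k gives [2/(k+1) if k even, 0 if k odd]. Integrating term-by-term (or equivalently evaluating the antiderivative F(x) = -2*x^6/3 - 8*x^5/5 - 9*x^4/4 - 13*x^3/3 - x^2 - 6*x at the endpoints):
  F(1) − F(−1) = -317/20 − (481/60) = -358/15.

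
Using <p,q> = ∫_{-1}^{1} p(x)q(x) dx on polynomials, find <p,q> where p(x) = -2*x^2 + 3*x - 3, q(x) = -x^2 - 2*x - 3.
<p,q> = 104/5

Expand the product: p(x)·q(x) = 2*x^4 + x^3 + 3*x^2 - 3*x + 9.
∫_{-1}^{1} of each monomial x^k gives [2/(k+1) if k even, 0 if k odd]. Integrating term-by-term (or equivalently evaluating the antiderivative F(x) = 2*x^5/5 + x^4/4 + x^3 - 3*x^2/2 + 9*x at the endpoints):
  F(1) − F(−1) = 183/20 − (-233/20) = 104/5.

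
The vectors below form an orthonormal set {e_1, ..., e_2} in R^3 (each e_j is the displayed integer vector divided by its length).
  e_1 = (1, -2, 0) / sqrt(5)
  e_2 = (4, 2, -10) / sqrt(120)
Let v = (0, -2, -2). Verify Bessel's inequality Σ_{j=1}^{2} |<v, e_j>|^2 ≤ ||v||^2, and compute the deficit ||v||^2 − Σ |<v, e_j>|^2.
Σ |<v, e_j>|^2 = 16/3; ||v||^2 = 8; deficit = 8/3

Write each e_j = u_j / sqrt(<u_j, u_j>) where u_j is the displayed integer vector. Then <v, e_j> = <v, u_j> / sqrt(<u_j, u_j>), so |<v, e_j>|^2 = <v, u_j>^2 / <u_j, u_j>.
Coefficients: <v, e_1> = 4/sqrt(5), <v, e_2> = 16/sqrt(120).
Square and sum: Σ |<v, e_j>|^2 = 16/3.
Compute ||v||^2 = v·v = 8.
Deficit = 8 − 16/3 = 8/3 ≥ 0, confirming Bessel's inequality. (The deficit equals ||v − Σ <v,e_j> e_j||^2, the squared distance from v to span{e_j}.)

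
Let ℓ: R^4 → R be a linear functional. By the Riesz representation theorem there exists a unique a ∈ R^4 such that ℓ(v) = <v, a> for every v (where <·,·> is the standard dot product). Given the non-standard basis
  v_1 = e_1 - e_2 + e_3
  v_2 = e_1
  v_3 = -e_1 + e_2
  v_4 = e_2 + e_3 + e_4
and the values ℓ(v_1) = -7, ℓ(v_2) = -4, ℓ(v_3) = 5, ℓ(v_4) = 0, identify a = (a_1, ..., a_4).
a = (-4, 1, -2, 1)

Write a = (a_1, ..., a_4) in the standard basis. For each basis vector v_i, ℓ(v_i) = <v_i, a> is a linear equation in the a_j's. Collect the n equations into a matrix system V a = ℓ, where row i of V is v_i (expressed in the standard basis). Since V is invertible (lower-triangular with 1s on the diagonal, up to permutation), solve by back-substitution:
  V =
[[1, -1, 1, 0],
 [1, 0, 0, 0],
 [-1, 1, 0, 0],
 [0, 1, 1, 1]]
  V a = (-7, -4, 5, 0)
Solving gives a = (-4, 1, -2, 1).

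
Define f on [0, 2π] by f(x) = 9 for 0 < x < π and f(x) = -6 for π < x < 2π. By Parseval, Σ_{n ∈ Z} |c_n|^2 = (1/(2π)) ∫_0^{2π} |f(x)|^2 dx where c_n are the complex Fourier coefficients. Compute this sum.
Σ |c_n|^2 = 117/2

Parseval equates the L^2 energy of f (normalised by 1/(2π)) with the ℓ^2 sum of its Fourier coefficients: (1/(2π)) ∫_0^{2π} |f|^2 = Σ |c_n|^2.
Compute the left side: (1/(2π)) [∫_0^π 9^2 dx + ∫_π^{2π} (-6)^2 dx] = (1/(2π)) · (81π + 36π) = (81 + 36)/2 = 117/2.
So Σ_{n ∈ Z} |c_n|^2 = 117/2.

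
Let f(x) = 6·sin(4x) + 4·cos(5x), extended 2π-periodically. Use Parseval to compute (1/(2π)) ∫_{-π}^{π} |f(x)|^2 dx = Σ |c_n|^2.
Σ |c_n|^2 = 26

Expand |f|^2 and use orthogonality of {sin(nx), cos(mx)} on [-π, π]:
  ∫_{-π}^{π} sin(nx)^2 dx = π, ∫ cos(mx)^2 dx = π, and cross terms integrate to 0.
So ∫_{-π}^{π} f(x)^2 dx = 6^2 · π + 4^2 · π = (36 + 16)π.
Divide by 2π: (36 + 16)/2 = 26.
By Parseval, this equals Σ |c_n|^2.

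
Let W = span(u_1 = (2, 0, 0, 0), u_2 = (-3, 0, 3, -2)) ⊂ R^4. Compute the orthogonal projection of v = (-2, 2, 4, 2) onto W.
proj_W(v) = (-2, 0, 24/13, -16/13)

Set up U = [u_1 | ... | u_2] ∈ R^(4×2). The projector onto W = col(U) is P = U (U^T U)^(-1) U^T.
Compute U^T U =
  [4, -6]
  [-6, 22],
and U^T v = (-4, 14).
Solve U^T U · c = U^T v for the coefficients: c = (-1/13, 8/13). The projection is proj_W(v) = U c.
Check: (v - proj_W(v)) · u_1 = 0  (should be 0).
Check: (v - proj_W(v)) · u_2 = 0  (should be 0).
Result: proj_W(v) = (-2, 0, 24/13, -16/13).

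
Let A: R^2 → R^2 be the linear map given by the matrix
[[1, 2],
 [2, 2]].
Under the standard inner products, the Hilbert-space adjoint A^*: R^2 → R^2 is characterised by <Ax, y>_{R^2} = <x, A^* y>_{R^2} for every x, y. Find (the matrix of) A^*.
A^* = A^T =
[[1, 2],
 [2, 2]]

For real matrices with standard dot products, the defining identity <Ax, y> = <x, A^* y> gives (Ax)^T y = x^T (A^*) y, i.e. x^T A^T y = x^T (A^*) y. Since this holds for all x, y, we must have A^* = A^T. Therefore
A^* =
[[1, 2],
 [2, 2]].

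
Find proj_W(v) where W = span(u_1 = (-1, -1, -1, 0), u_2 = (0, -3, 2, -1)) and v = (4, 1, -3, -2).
proj_W(v) = (21/41, 78/41, -17/41, 19/41)

Set up U = [u_1 | ... | u_2] ∈ R^(4×2). The projector onto W = col(U) is P = U (U^T U)^(-1) U^T.
Compute U^T U =
  [3, 1]
  [1, 14],
and U^T v = (-2, -7).
Solve U^T U · c = U^T v for the coefficients: c = (-21/41, -19/41). The projection is proj_W(v) = U c.
Check: (v - proj_W(v)) · u_1 = 0  (should be 0).
Check: (v - proj_W(v)) · u_2 = 0  (should be 0).
Result: proj_W(v) = (21/41, 78/41, -17/41, 19/41).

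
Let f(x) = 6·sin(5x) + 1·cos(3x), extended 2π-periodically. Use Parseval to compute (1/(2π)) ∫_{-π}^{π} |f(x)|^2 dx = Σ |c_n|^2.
Σ |c_n|^2 = 37/2

Expand |f|^2 and use orthogonality of {sin(nx), cos(mx)} on [-π, π]:
  ∫_{-π}^{π} sin(nx)^2 dx = π, ∫ cos(mx)^2 dx = π, and cross terms integrate to 0.
So ∫_{-π}^{π} f(x)^2 dx = 6^2 · π + 1^2 · π = (36 + 1)π.
Divide by 2π: (36 + 1)/2 = 37/2.
By Parseval, this equals Σ |c_n|^2.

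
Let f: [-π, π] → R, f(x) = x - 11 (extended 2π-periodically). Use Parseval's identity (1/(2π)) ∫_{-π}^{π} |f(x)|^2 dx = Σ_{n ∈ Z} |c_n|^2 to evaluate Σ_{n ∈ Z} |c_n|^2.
Σ |c_n|^2 = π^2/3 + 121

Expand and integrate term by term over [-π, π]:
  ∫ (x)^2 dx = 1·(2π^3/3); ∫ 2·1·(-11)·x dx = 0 (odd integrand); ∫ (-11)^2 dx = 121·2π.
So (1/(2π)) ∫_{-π}^{π} (x - 11)^2 dx = 1π^2/3 + 121 = π^2/3 + 121.
Parseval ⇒ Σ |c_n|^2 = π^2/3 + 121.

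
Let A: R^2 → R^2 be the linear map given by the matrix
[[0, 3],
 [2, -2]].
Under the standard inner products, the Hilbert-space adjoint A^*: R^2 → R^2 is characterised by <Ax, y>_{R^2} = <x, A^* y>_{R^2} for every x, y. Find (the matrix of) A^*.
A^* = A^T =
[[0, 2],
 [3, -2]]

For real matrices with standard dot products, the defining identity <Ax, y> = <x, A^* y> gives (Ax)^T y = x^T (A^*) y, i.e. x^T A^T y = x^T (A^*) y. Since this holds for all x, y, we must have A^* = A^T. Therefore
A^* =
[[0, 2],
 [3, -2]].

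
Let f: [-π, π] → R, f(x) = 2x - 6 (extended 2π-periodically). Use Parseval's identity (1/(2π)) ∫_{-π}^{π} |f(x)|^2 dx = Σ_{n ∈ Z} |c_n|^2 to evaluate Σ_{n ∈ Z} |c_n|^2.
Σ |c_n|^2 = 4π^2/3 + 36

Expand and integrate term by term over [-π, π]:
  ∫ (2x)^2 dx = 4·(2π^3/3); ∫ 2·2·(-6)·x dx = 0 (odd integrand); ∫ (-6)^2 dx = 36·2π.
So (1/(2π)) ∫_{-π}^{π} (2x - 6)^2 dx = 4π^2/3 + 36 = 4π^2/3 + 36.
Parseval ⇒ Σ |c_n|^2 = 4π^2/3 + 36.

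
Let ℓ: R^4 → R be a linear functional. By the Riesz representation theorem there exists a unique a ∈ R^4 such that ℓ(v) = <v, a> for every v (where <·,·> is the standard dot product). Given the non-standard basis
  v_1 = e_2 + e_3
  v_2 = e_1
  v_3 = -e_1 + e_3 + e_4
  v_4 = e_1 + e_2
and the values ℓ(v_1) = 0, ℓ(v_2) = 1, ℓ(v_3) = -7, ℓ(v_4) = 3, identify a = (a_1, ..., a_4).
a = (1, 2, -2, -4)

Write a = (a_1, ..., a_4) in the standard basis. For each basis vector v_i, ℓ(v_i) = <v_i, a> is a linear equation in the a_j's. Collect the n equations into a matrix system V a = ℓ, where row i of V is v_i (expressed in the standard basis). Since V is invertible (lower-triangular with 1s on the diagonal, up to permutation), solve by back-substitution:
  V =
[[0, 1, 1, 0],
 [1, 0, 0, 0],
 [-1, 0, 1, 1],
 [1, 1, 0, 0]]
  V a = (0, 1, -7, 3)
Solving gives a = (1, 2, -2, -4).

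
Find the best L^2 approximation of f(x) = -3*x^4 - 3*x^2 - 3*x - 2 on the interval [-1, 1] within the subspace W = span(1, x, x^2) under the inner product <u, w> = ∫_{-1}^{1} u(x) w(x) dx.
g(x) = -39*x^2/7 - 3*x - 61/35

The best approximation g ∈ W is the orthogonal projection of f onto W. Writing g = a_0 + a_1 x + a_2 x^2, the coefficients solve the normal equations G · a = b where
  G_{ij} = <φ_i, φ_j> and b_i = <f, φ_i>, with φ_0 = 1, φ_1 = x, φ_2 = x^2.
G =
  [2, 0, 2/3]
  [0, 2/3, 0]
  [2/3, 0, 2/5],
b = (-36/5, -2, -356/105).
Solving gives a_0 = -61/35, a_1 = -3, a_2 = -39/7, so
  g(x) = -39*x^2/7 - 3*x - 61/35.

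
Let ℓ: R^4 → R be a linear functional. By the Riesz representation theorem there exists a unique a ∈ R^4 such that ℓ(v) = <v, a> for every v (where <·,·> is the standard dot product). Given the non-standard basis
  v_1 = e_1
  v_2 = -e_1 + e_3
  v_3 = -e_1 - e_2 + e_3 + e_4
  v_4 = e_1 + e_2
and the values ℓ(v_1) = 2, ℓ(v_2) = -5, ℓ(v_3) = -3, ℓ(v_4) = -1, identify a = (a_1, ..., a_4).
a = (2, -3, -3, -1)

Write a = (a_1, ..., a_4) in the standard basis. For each basis vector v_i, ℓ(v_i) = <v_i, a> is a linear equation in the a_j's. Collect the n equations into a matrix system V a = ℓ, where row i of V is v_i (expressed in the standard basis). Since V is invertible (lower-triangular with 1s on the diagonal, up to permutation), solve by back-substitution:
  V =
[[1, 0, 0, 0],
 [-1, 0, 1, 0],
 [-1, -1, 1, 1],
 [1, 1, 0, 0]]
  V a = (2, -5, -3, -1)
Solving gives a = (2, -3, -3, -1).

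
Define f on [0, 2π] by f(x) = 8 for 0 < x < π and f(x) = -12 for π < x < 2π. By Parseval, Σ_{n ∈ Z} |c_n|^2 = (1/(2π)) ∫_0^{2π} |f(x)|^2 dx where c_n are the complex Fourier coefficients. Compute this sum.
Σ |c_n|^2 = 104

Parseval equates the L^2 energy of f (normalised by 1/(2π)) with the ℓ^2 sum of its Fourier coefficients: (1/(2π)) ∫_0^{2π} |f|^2 = Σ |c_n|^2.
Compute the left side: (1/(2π)) [∫_0^π 8^2 dx + ∫_π^{2π} (-12)^2 dx] = (1/(2π)) · (64π + 144π) = (64 + 144)/2 = 104.
So Σ_{n ∈ Z} |c_n|^2 = 104.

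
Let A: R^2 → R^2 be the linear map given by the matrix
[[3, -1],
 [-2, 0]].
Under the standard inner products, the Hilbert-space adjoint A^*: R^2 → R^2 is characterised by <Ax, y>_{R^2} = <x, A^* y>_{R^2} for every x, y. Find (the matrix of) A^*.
A^* = A^T =
[[3, -2],
 [-1, 0]]

For real matrices with standard dot products, the defining identity <Ax, y> = <x, A^* y> gives (Ax)^T y = x^T (A^*) y, i.e. x^T A^T y = x^T (A^*) y. Since this holds for all x, y, we must have A^* = A^T. Therefore
A^* =
[[3, -2],
 [-1, 0]].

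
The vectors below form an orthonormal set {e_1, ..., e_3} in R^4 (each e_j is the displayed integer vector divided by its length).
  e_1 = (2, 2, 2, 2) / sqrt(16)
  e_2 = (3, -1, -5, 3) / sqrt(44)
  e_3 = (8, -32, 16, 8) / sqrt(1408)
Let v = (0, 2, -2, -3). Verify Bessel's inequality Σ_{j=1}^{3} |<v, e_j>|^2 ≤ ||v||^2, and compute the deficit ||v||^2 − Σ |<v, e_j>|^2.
Σ |<v, e_j>|^2 = 25/2; ||v||^2 = 17; deficit = 9/2

Write each e_j = u_j / sqrt(<u_j, u_j>) where u_j is the displayed integer vector. Then <v, e_j> = <v, u_j> / sqrt(<u_j, u_j>), so |<v, e_j>|^2 = <v, u_j>^2 / <u_j, u_j>.
Coefficients: <v, e_1> = -6/sqrt(16), <v, e_2> = -1/sqrt(44), <v, e_3> = -120/sqrt(1408).
Square and sum: Σ |<v, e_j>|^2 = 25/2.
Compute ||v||^2 = v·v = 17.
Deficit = 17 − 25/2 = 9/2 ≥ 0, confirming Bessel's inequality. (The deficit equals ||v − Σ <v,e_j> e_j||^2, the squared distance from v to span{e_j}.)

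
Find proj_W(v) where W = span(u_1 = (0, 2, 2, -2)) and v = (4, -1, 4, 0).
proj_W(v) = (0, 1, 1, -1)

Set up U = [u_1 | ... | u_1] ∈ R^(4×1). The projector onto W = col(U) is P = U (U^T U)^(-1) U^T.
Compute U^T U =
  [12],
and U^T v = (6).
Solve U^T U · c = U^T v for the coefficients: c = (1/2). The projection is proj_W(v) = U c.
Check: (v - proj_W(v)) · u_1 = 0  (should be 0).
Result: proj_W(v) = (0, 1, 1, -1).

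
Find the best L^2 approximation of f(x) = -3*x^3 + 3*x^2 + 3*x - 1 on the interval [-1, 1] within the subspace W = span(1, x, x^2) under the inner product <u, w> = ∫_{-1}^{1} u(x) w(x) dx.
g(x) = 3*x^2 + 6*x/5 - 1

The best approximation g ∈ W is the orthogonal projection of f onto W. Writing g = a_0 + a_1 x + a_2 x^2, the coefficients solve the normal equations G · a = b where
  G_{ij} = <φ_i, φ_j> and b_i = <f, φ_i>, with φ_0 = 1, φ_1 = x, φ_2 = x^2.
G =
  [2, 0, 2/3]
  [0, 2/3, 0]
  [2/3, 0, 2/5],
b = (0, 4/5, 8/15).
Solving gives a_0 = -1, a_1 = 6/5, a_2 = 3, so
  g(x) = 3*x^2 + 6*x/5 - 1.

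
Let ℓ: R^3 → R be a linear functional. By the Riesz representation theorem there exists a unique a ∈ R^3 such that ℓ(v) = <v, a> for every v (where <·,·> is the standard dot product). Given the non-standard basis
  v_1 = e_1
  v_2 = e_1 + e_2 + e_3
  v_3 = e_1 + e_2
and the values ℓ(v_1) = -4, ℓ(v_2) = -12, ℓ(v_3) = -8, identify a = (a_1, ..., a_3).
a = (-4, -4, -4)

Write a = (a_1, ..., a_3) in the standard basis. For each basis vector v_i, ℓ(v_i) = <v_i, a> is a linear equation in the a_j's. Collect the n equations into a matrix system V a = ℓ, where row i of V is v_i (expressed in the standard basis). Since V is invertible (lower-triangular with 1s on the diagonal, up to permutation), solve by back-substitution:
  V =
[[1, 0, 0],
 [1, 1, 1],
 [1, 1, 0]]
  V a = (-4, -12, -8)
Solving gives a = (-4, -4, -4).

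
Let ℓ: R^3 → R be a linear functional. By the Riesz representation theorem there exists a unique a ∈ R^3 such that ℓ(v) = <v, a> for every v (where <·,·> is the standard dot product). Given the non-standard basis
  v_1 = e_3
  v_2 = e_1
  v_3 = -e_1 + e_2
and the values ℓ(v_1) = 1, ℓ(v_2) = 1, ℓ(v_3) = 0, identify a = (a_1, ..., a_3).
a = (1, 1, 1)

Write a = (a_1, ..., a_3) in the standard basis. For each basis vector v_i, ℓ(v_i) = <v_i, a> is a linear equation in the a_j's. Collect the n equations into a matrix system V a = ℓ, where row i of V is v_i (expressed in the standard basis). Since V is invertible (lower-triangular with 1s on the diagonal, up to permutation), solve by back-substitution:
  V =
[[0, 0, 1],
 [1, 0, 0],
 [-1, 1, 0]]
  V a = (1, 1, 0)
Solving gives a = (1, 1, 1).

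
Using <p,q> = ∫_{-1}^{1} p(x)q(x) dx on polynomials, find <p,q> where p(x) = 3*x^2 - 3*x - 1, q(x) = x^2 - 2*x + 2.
<p,q> = 68/15

Expand the product: p(x)·q(x) = 3*x^4 - 9*x^3 + 11*x^2 - 4*x - 2.
∫_{-1}^{1} of each monomial x^k gives [2/(k+1) if k even, 0 if k odd]. Integrating term-by-term (or equivalently evaluating the antiderivative F(x) = 3*x^5/5 - 9*x^4/4 + 11*x^3/3 - 2*x^2 - 2*x at the endpoints):
  F(1) − F(−1) = -119/60 − (-391/60) = 68/15.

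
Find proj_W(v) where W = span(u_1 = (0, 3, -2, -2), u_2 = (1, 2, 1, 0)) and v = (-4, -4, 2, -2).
proj_W(v) = (-61/43, -170/43, -29/43, 32/43)

Set up U = [u_1 | ... | u_2] ∈ R^(4×2). The projector onto W = col(U) is P = U (U^T U)^(-1) U^T.
Compute U^T U =
  [17, 4]
  [4, 6],
and U^T v = (-12, -10).
Solve U^T U · c = U^T v for the coefficients: c = (-16/43, -61/43). The projection is proj_W(v) = U c.
Check: (v - proj_W(v)) · u_1 = 0  (should be 0).
Check: (v - proj_W(v)) · u_2 = 0  (should be 0).
Result: proj_W(v) = (-61/43, -170/43, -29/43, 32/43).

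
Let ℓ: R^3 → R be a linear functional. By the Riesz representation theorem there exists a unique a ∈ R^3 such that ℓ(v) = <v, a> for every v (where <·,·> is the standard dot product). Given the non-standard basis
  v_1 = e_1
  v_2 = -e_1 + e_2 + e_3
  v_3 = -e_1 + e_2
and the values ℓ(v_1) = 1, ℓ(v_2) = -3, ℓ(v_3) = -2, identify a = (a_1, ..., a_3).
a = (1, -1, -1)

Write a = (a_1, ..., a_3) in the standard basis. For each basis vector v_i, ℓ(v_i) = <v_i, a> is a linear equation in the a_j's. Collect the n equations into a matrix system V a = ℓ, where row i of V is v_i (expressed in the standard basis). Since V is invertible (lower-triangular with 1s on the diagonal, up to permutation), solve by back-substitution:
  V =
[[1, 0, 0],
 [-1, 1, 1],
 [-1, 1, 0]]
  V a = (1, -3, -2)
Solving gives a = (1, -1, -1).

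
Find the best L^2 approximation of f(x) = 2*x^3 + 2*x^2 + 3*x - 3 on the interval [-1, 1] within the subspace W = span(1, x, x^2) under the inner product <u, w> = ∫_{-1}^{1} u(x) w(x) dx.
g(x) = 2*x^2 + 21*x/5 - 3

The best approximation g ∈ W is the orthogonal projection of f onto W. Writing g = a_0 + a_1 x + a_2 x^2, the coefficients solve the normal equations G · a = b where
  G_{ij} = <φ_i, φ_j> and b_i = <f, φ_i>, with φ_0 = 1, φ_1 = x, φ_2 = x^2.
G =
  [2, 0, 2/3]
  [0, 2/3, 0]
  [2/3, 0, 2/5],
b = (-14/3, 14/5, -6/5).
Solving gives a_0 = -3, a_1 = 21/5, a_2 = 2, so
  g(x) = 2*x^2 + 21*x/5 - 3.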